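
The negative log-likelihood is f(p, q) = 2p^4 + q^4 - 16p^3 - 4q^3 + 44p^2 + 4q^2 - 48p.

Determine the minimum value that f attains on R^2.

-18

f(p,q) separates as A(p) + B(q), so its minimum is min A + min B.
A'(p) = 8(p - 3)(p - 2)(p - 1) vanishes at p ∈ {1, 2, 3}; B'(q) = 4q(q - 2)(q - 1) vanishes at q ∈ {0, 1, 2}.
Local minima of A (where A''>0): A(1)=-18, A(3)=-18. Local minima of B: B(0)=0, B(2)=0.
So the global minimum of f is A(1) + B(0) = -18 + 0 = -18, attained at (1, 0).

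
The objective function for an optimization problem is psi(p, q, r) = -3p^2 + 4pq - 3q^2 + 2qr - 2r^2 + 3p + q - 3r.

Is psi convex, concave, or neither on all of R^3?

concave

psi is quadratic, so its Hessian is the constant matrix H = [[-6, 4, 0], [4, -6, 2], [0, 2, -4]].
Leading principal minors: -6, 20, -56.
Signs alternate −, +, − ⇒ H ≺ 0 ⇒ concave.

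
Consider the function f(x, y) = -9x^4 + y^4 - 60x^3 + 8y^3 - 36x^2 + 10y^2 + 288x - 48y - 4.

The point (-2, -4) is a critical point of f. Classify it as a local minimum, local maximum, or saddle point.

The mixed partial ∂²f/∂x∂y is 0, so the Hessian at any point is diag(f_xx, f_yy) = diag(-36(3x^2 + 10x + 2), 4(3y^2 + 12y + 5)).
At (-2, -4): H = diag(216, 20).
Both eigenvalues are positive, so H is positive definite: a local minimum.

local minimum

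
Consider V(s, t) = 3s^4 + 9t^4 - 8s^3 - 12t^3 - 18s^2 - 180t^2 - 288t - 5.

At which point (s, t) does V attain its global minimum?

V(s,t) separates as P(s) + Q(t) − 5, so its minimum is min P + min Q − 5.
P'(s) = 12s(s - 3)(s + 1) vanishes at s ∈ {-1, 0, 3}; Q'(t) = 36(t - 4)(t + 1)(t + 2) vanishes at t ∈ {-2, -1, 4}.
Local minima of P (where P''>0): P(-1)=-7, P(3)=-135. Local minima of Q: Q(-2)=96, Q(4)=-2496.
So the global minimum of V is P(3) + Q(4) − 5 = -135 − 2496 − 5 = -2636, attained at (3, 4).

(3, 4)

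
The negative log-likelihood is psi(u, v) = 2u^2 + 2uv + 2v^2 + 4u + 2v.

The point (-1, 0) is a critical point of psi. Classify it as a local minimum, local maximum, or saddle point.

The Hessian of psi is constant: H = [[4, 2], [2, 4]].
det(H) = 4·4 − 2² = 12.
det(H) > 0 and tr(H) = 8 > 0, so H is positive definite and the point is a local minimum.

local minimum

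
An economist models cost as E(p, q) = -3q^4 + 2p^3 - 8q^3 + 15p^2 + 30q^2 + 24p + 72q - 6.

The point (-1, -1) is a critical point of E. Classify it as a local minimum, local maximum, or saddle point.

The mixed partial ∂²E/∂p∂q is 0, so the Hessian at any point is diag(E_pp, E_qq) = diag(6(2p + 5), 12(-3q^2 - 4q + 5)).
At (-1, -1): H = diag(18, 72).
Both eigenvalues are positive, so H is positive definite: a local minimum.

local minimum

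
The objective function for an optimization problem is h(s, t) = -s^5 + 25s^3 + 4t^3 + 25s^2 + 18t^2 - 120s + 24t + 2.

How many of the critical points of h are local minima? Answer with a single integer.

h separates as a function of s plus a function of t, so ∇h=0 decouples.
∂h/∂s = -5(s - 4)(s - 1)(s + 2)(s + 3) = 0 at s ∈ {-3, -2, 1, 4}; ∂h/∂t = 12(t + 1)(t + 2) = 0 at t ∈ {-2, -1}.
The Hessian is diagonal: diag(h_ss, h_tt). Second derivatives: h_ss(-3)=140, h_ss(-2)=-90, h_ss(1)=180, h_ss(4)=-630; h_tt(-2)=-12, h_tt(-1)=12.
Local minima occur where both diagonal entries positive: (-3, -1), (1, -1). Count: 2.

2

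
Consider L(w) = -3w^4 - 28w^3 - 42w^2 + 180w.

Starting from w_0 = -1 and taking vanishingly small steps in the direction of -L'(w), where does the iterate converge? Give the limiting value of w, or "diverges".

-3

L'(w) = -12(w - 1)(w + 3)(w + 5), so L'(-1) = 192.
Gradient descent moves in the -L' direction, i.e. w is decreasing.
The nearest critical point in that direction is w = -3, where L'' = 96 > 0 (a local minimum). The iterate converges there.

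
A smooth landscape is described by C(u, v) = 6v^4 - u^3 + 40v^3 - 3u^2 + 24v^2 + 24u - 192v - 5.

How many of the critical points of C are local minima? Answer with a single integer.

2

C separates as a function of u plus a function of v, so ∇C=0 decouples.
∂C/∂u = -3(u - 2)(u + 4) = 0 at u ∈ {-4, 2}; ∂C/∂v = 24(v - 1)(v + 2)(v + 4) = 0 at v ∈ {-4, -2, 1}.
The Hessian is diagonal: diag(C_uu, C_vv). Second derivatives: C_uu(-4)=18, C_uu(2)=-18; C_vv(-4)=240, C_vv(-2)=-144, C_vv(1)=360.
Local minima occur where both diagonal entries positive: (-4, -4), (-4, 1). Count: 2.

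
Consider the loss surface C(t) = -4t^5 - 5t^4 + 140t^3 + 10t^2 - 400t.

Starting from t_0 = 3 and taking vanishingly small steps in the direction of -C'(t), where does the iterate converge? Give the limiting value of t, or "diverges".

C'(t) = -20(t - 4)(t - 1)(t + 1)(t + 5), so C'(3) = 1280.
Gradient descent moves in the -C' direction, i.e. t is decreasing.
The nearest critical point in that direction is t = 1, where C'' = 720 > 0 (a local minimum). The iterate converges there.

1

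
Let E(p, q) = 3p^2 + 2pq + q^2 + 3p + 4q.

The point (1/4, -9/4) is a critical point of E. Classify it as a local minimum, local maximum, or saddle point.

The Hessian of E is constant: H = [[6, 2], [2, 2]].
det(H) = 6·2 − 2² = 8.
det(H) > 0 and tr(H) = 8 > 0, so H is positive definite and the point is a local minimum.

local minimum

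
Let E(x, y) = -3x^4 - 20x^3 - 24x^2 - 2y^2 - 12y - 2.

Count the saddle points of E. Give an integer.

1

E separates as a function of x plus a function of y, so ∇E=0 decouples.
∂E/∂x = -12x(x + 1)(x + 4) = 0 at x ∈ {-4, -1, 0}; ∂E/∂y = -4(y + 3) = 0 at y ∈ {-3}.
The Hessian is diagonal: diag(E_xx, E_yy). Second derivatives: E_xx(-4)=-144, E_xx(-1)=36, E_xx(0)=-48; E_yy(-3)=-4.
Saddle points occur where the two diagonal entries have opposite signs: (-1, -3). Count: 1.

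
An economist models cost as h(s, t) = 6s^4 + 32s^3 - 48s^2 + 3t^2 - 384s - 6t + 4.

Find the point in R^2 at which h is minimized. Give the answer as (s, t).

h(s,t) separates as P(s) + Q(t) + 4, so its minimum is min P + min Q + 4.
P'(s) = 24(s - 2)(s + 2)(s + 4) vanishes at s ∈ {-4, -2, 2}; Q'(t) = 6(t - 1) vanishes at t ∈ {1}.
Local minima of P (where P''>0): P(-4)=256, P(2)=-608. Local minima of Q: Q(1)=-3.
So the global minimum of h is P(2) + Q(1) + 4 = -608 − 3 + 4 = -607, attained at (2, 1).

(2, 1)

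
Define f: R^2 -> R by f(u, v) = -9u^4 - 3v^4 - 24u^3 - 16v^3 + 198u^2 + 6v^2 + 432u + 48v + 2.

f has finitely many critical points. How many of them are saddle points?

4

f separates as a function of u plus a function of v, so ∇f=0 decouples.
∂f/∂u = -36(u - 3)(u + 1)(u + 4) = 0 at u ∈ {-4, -1, 3}; ∂f/∂v = -12(v - 1)(v + 1)(v + 4) = 0 at v ∈ {-4, -1, 1}.
The Hessian is diagonal: diag(f_uu, f_vv). Second derivatives: f_uu(-4)=-756, f_uu(-1)=432, f_uu(3)=-1008; f_vv(-4)=-180, f_vv(-1)=72, f_vv(1)=-120.
Saddle points occur where the two diagonal entries have opposite signs: (-4, -1), (-1, -4), (-1, 1), (3, -1). Count: 4.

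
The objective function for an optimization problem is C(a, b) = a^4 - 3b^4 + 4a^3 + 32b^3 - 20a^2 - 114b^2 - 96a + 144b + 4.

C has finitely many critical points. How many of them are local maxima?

C separates as a function of a plus a function of b, so ∇C=0 decouples.
∂C/∂a = 4(a - 3)(a + 2)(a + 4) = 0 at a ∈ {-4, -2, 3}; ∂C/∂b = -12(b - 4)(b - 3)(b - 1) = 0 at b ∈ {1, 3, 4}.
The Hessian is diagonal: diag(C_aa, C_bb). Second derivatives: C_aa(-4)=56, C_aa(-2)=-40, C_aa(3)=140; C_bb(1)=-72, C_bb(3)=24, C_bb(4)=-36.
Local maxima occur where both diagonal entries negative: (-2, 1), (-2, 4). Count: 2.

2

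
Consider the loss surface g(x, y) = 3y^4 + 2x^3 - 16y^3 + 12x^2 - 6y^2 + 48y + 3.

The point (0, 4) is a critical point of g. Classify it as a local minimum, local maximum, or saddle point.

The mixed partial ∂²g/∂x∂y is 0, so the Hessian at any point is diag(g_xx, g_yy) = diag(12(x + 2), 12(3y^2 - 8y - 1)).
At (0, 4): H = diag(24, 180).
Both eigenvalues are positive, so H is positive definite: a local minimum.

local minimum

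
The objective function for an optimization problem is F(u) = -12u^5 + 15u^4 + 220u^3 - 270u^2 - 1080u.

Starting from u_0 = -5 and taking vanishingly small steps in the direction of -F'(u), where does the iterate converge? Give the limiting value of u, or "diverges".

F'(u) = -60(u - 3)(u - 2)(u + 1)(u + 3), so F'(-5) = -26880.
Gradient descent moves in the -F' direction, i.e. u is increasing.
The nearest critical point in that direction is u = -3, where F'' = 3600 > 0 (a local minimum). The iterate converges there.

-3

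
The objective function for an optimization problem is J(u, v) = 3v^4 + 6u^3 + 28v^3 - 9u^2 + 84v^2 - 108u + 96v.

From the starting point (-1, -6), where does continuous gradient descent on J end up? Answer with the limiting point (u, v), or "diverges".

J is separable, so gradient descent decouples: u follows -∂J/∂u, v follows -∂J/∂v.
∂J/∂u = 18(u - 3)(u + 2); at u=-1 this is -72, so u increases.
∂J/∂v = 12(v + 1)(v + 2)(v + 4); at v=-6 this is -480, so v increases.
u converges to its nearest critical value 3 (a local min of the u-part); v converges to -4. The iterate converges to (3, -4).

(3, -4)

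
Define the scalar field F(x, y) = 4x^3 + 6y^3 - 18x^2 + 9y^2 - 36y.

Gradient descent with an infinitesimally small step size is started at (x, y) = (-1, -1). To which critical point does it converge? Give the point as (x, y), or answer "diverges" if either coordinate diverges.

diverges

F is separable, so gradient descent decouples: x follows -∂F/∂x, y follows -∂F/∂y.
∂F/∂x = 12x(x - 3); at x=-1 this is 48, so x decreases.
∂F/∂y = 18(y - 1)(y + 2); at y=-1 this is -36, so y increases.
The x-coordinate has no critical point in that direction and runs off to infinity.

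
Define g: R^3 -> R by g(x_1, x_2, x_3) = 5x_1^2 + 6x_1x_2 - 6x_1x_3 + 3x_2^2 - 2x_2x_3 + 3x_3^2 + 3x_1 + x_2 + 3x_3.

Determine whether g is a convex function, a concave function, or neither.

g is quadratic, so its Hessian is the constant matrix H = [[10, 6, -6], [6, 6, -2], [-6, -2, 6]].
Leading principal minors: 10, 24, 32.
All positive ⇒ H ≻ 0 ⇒ convex.

convex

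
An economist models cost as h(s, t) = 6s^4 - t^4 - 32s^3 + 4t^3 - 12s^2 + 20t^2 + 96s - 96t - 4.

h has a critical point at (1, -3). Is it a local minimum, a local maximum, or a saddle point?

local maximum

The mixed partial ∂²h/∂s∂t is 0, so the Hessian at any point is diag(h_ss, h_tt) = diag(24(3s^2 - 8s - 1), 4(-3t^2 + 6t + 10)).
At (1, -3): H = diag(-144, -140).
Both eigenvalues are negative, so H is negative definite: a local maximum.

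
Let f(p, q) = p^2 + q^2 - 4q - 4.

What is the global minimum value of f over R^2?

-8

f(p,q) separates as A(p) + B(q) − 4, so its minimum is min A + min B − 4.
A'(p) = 2p vanishes at p ∈ {0}; B'(q) = 2q - 4 vanishes at q ∈ {2}.
Local minima of A (where A''>0): A(0)=0. Local minima of B: B(2)=-4.
So the global minimum of f is A(0) + B(2) − 4 = 0 − 4 − 4 = -8, attained at (0, 2).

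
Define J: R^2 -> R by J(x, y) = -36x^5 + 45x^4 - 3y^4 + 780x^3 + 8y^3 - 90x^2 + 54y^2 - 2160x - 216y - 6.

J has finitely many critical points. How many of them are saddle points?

J separates as a function of x plus a function of y, so ∇J=0 decouples.
∂J/∂x = -180(x - 4)(x - 1)(x + 1)(x + 3) = 0 at x ∈ {-3, -1, 1, 4}; ∂J/∂y = -12(y - 3)(y - 2)(y + 3) = 0 at y ∈ {-3, 2, 3}.
The Hessian is diagonal: diag(J_xx, J_yy). Second derivatives: J_xx(-3)=10080, J_xx(-1)=-3600, J_xx(1)=4320, J_xx(4)=-18900; J_yy(-3)=-360, J_yy(2)=60, J_yy(3)=-72.
Saddle points occur where the two diagonal entries have opposite signs: (-3, -3), (-3, 3), (-1, 2), (1, -3), (1, 3), (4, 2). Count: 6.

6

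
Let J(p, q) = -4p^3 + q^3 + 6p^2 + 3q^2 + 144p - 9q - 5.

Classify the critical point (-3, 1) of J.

local minimum

The mixed partial ∂²J/∂p∂q is 0, so the Hessian at any point is diag(J_pp, J_qq) = diag(12(-2p + 1), 6(q + 1)).
At (-3, 1): H = diag(84, 12).
Both eigenvalues are positive, so H is positive definite: a local minimum.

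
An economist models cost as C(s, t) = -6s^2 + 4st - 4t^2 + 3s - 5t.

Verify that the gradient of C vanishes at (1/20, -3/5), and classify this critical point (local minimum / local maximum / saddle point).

local maximum

∇C = (-12s + 4t + 3, 4s - 8t - 5); substituting (1/20, -3/5) gives ∇C = (0, 0), so (1/20, -3/5) is indeed a critical point.
The Hessian of C is constant: H = [[-12, 4], [4, -8]].
det(H) = (-12)·(-8) − 4² = 80.
det(H) > 0 and tr(H) = -20 < 0, so H is negative definite and the point is a local maximum.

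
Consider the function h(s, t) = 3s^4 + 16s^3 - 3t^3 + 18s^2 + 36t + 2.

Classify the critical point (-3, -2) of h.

The mixed partial ∂²h/∂s∂t is 0, so the Hessian at any point is diag(h_ss, h_tt) = diag(12(3s^2 + 8s + 3), -18t).
At (-3, -2): H = diag(72, 36).
Both eigenvalues are positive, so H is positive definite: a local minimum.

local minimum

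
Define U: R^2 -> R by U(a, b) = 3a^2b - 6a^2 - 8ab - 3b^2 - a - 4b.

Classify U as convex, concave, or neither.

The term 3a^2b is cubic, so the Hessian is not constant.
∂²U/∂a² = 6b - 12, which takes both signs as b varies (negative for sufficiently negative b). A diagonal entry of the Hessian changing sign means the Hessian is neither positive- nor negative-semidefinite on all of R^2.

neither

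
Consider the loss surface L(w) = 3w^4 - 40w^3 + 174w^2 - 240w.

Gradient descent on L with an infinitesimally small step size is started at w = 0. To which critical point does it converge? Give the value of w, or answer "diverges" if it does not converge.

L'(w) = 12(w - 5)(w - 4)(w - 1), so L'(0) = -240.
Gradient descent moves in the -L' direction, i.e. w is increasing.
The nearest critical point in that direction is w = 1, where L'' = 144 > 0 (a local minimum). The iterate converges there.

1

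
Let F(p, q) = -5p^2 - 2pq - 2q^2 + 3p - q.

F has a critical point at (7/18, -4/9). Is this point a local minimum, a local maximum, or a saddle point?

local maximum

The Hessian of F is constant: H = [[-10, -2], [-2, -4]].
det(H) = (-10)·(-4) − (-2)² = 36.
det(H) > 0 and tr(H) = -14 < 0, so H is negative definite and the point is a local maximum.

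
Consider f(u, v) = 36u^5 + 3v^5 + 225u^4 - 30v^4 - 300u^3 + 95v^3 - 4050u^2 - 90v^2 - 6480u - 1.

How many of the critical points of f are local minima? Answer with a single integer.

4

f separates as a function of u plus a function of v, so ∇f=0 decouples.
∂f/∂u = 180(u - 3)(u + 1)(u + 3)(u + 4) = 0 at u ∈ {-4, -3, -1, 3}; ∂f/∂v = 15v(v - 4)(v - 3)(v - 1) = 0 at v ∈ {0, 1, 3, 4}.
The Hessian is diagonal: diag(f_uu, f_vv). Second derivatives: f_uu(-4)=-3780, f_uu(-3)=2160, f_uu(-1)=-4320, f_uu(3)=30240; f_vv(0)=-180, f_vv(1)=90, f_vv(3)=-90, f_vv(4)=180.
Local minima occur where both diagonal entries positive: (-3, 1), (-3, 4), (3, 1), (3, 4). Count: 4.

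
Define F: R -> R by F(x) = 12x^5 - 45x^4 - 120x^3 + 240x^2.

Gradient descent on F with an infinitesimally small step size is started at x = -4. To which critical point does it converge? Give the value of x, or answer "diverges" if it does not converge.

F'(x) = 60x(x - 4)(x - 1)(x + 2), so F'(-4) = 19200.
Gradient descent moves in the -F' direction, i.e. x is decreasing.
There is no critical point below x=-4, and F' keeps the same sign, so the iterate runs off to −∞.

diverges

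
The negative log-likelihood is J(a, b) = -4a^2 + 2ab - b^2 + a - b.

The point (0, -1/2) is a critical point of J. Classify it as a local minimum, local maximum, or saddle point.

local maximum

The Hessian of J is constant: H = [[-8, 2], [2, -2]].
det(H) = (-8)·(-2) − 2² = 12.
det(H) > 0 and tr(H) = -10 < 0, so H is negative definite and the point is a local maximum.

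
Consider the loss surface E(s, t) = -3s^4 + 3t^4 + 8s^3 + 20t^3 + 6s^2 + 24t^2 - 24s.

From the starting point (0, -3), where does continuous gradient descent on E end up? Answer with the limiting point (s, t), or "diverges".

(1, -4)

E is separable, so gradient descent decouples: s follows -∂E/∂s, t follows -∂E/∂t.
∂E/∂s = -12(s - 2)(s - 1)(s + 1); at s=0 this is -24, so s increases.
∂E/∂t = 12t(t + 1)(t + 4); at t=-3 this is 72, so t decreases.
s converges to its nearest critical value 1 (a local min of the s-part); t converges to -4. The iterate converges to (1, -4).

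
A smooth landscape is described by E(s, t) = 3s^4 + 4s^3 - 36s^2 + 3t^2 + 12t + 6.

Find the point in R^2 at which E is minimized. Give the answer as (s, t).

(-3, -2)

E(s,t) separates as P(s) + Q(t) + 6, so its minimum is min P + min Q + 6.
P'(s) = 12s(s - 2)(s + 3) vanishes at s ∈ {-3, 0, 2}; Q'(t) = 6(t + 2) vanishes at t ∈ {-2}.
Local minima of P (where P''>0): P(-3)=-189, P(2)=-64. Local minima of Q: Q(-2)=-12.
So the global minimum of E is P(-3) + Q(-2) + 6 = -189 − 12 + 6 = -195, attained at (-3, -2).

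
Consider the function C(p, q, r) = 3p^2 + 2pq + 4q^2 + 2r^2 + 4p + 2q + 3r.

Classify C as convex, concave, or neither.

convex

C is quadratic, so its Hessian is the constant matrix H = [[6, 2, 0], [2, 8, 0], [0, 0, 4]].
Leading principal minors: 6, 44, 176.
All positive ⇒ H ≻ 0 ⇒ convex.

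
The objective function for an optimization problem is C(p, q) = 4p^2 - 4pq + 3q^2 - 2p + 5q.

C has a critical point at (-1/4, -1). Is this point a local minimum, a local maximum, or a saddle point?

The Hessian of C is constant: H = [[8, -4], [-4, 6]].
det(H) = 8·6 − (-4)² = 32.
det(H) > 0 and tr(H) = 14 > 0, so H is positive definite and the point is a local minimum.

local minimum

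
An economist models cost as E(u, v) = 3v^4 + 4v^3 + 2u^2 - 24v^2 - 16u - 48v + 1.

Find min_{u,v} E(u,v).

-143

E(u,v) separates as P(u) + Q(v) + 1, so its minimum is min P + min Q + 1.
P'(u) = 4u - 16 vanishes at u ∈ {4}; Q'(v) = 12(v - 2)(v + 1)(v + 2) vanishes at v ∈ {-2, -1, 2}.
Local minima of P (where P''>0): P(4)=-32. Local minima of Q: Q(-2)=16, Q(2)=-112.
So the global minimum of E is P(4) + Q(2) + 1 = -32 − 112 + 1 = -143, attained at (4, 2).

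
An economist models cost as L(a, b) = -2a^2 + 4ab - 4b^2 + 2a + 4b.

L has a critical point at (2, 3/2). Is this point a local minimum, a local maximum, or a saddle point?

The Hessian of L is constant: H = [[-4, 4], [4, -8]].
det(H) = (-4)·(-8) − 4² = 16.
det(H) > 0 and tr(H) = -12 < 0, so H is negative definite and the point is a local maximum.

local maximum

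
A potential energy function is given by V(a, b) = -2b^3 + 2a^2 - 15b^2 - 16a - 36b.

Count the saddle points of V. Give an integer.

1

V separates as a function of a plus a function of b, so ∇V=0 decouples.
∂V/∂a = 4(a - 4) = 0 at a ∈ {4}; ∂V/∂b = -6(b + 2)(b + 3) = 0 at b ∈ {-3, -2}.
The Hessian is diagonal: diag(V_aa, V_bb). Second derivatives: V_aa(4)=4; V_bb(-3)=6, V_bb(-2)=-6.
Saddle points occur where the two diagonal entries have opposite signs: (4, -2). Count: 1.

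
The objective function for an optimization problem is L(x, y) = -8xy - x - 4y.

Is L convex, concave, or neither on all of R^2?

neither

L is quadratic, so its Hessian is the constant matrix H = [[0, -8], [-8, 0]].
det(H) = -64, tr(H) = 0.
det(H) < 0, so H is indefinite: neither convex nor concave.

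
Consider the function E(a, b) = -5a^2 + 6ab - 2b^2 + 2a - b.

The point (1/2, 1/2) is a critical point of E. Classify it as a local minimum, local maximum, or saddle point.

local maximum

The Hessian of E is constant: H = [[-10, 6], [6, -4]].
det(H) = (-10)·(-4) − 6² = 4.
det(H) > 0 and tr(H) = -14 < 0, so H is negative definite and the point is a local maximum.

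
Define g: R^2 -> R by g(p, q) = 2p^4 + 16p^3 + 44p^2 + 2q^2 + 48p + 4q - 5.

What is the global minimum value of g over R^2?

-25

g(p,q) separates as A(p) + B(q) − 5, so its minimum is min A + min B − 5.
A'(p) = 8(p + 1)(p + 2)(p + 3) vanishes at p ∈ {-3, -2, -1}; B'(q) = 4q + 4 vanishes at q ∈ {-1}.
Local minima of A (where A''>0): A(-3)=-18, A(-1)=-18. Local minima of B: B(-1)=-2.
So the global minimum of g is A(-3) + B(-1) − 5 = -18 − 2 − 5 = -25, attained at (-3, -1).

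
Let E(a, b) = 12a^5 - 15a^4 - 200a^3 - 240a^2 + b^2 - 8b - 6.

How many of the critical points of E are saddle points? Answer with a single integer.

2

E separates as a function of a plus a function of b, so ∇E=0 decouples.
∂E/∂a = 60a(a - 4)(a + 1)(a + 2) = 0 at a ∈ {-2, -1, 0, 4}; ∂E/∂b = 2(b - 4) = 0 at b ∈ {4}.
The Hessian is diagonal: diag(E_aa, E_bb). Second derivatives: E_aa(-2)=-720, E_aa(-1)=300, E_aa(0)=-480, E_aa(4)=7200; E_bb(4)=2.
Saddle points occur where the two diagonal entries have opposite signs: (-2, 4), (0, 4). Count: 2.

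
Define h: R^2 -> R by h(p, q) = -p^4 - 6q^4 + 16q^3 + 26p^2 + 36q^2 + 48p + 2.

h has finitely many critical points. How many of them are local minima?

1

h separates as a function of p plus a function of q, so ∇h=0 decouples.
∂h/∂p = -4(p - 4)(p + 1)(p + 3) = 0 at p ∈ {-3, -1, 4}; ∂h/∂q = -24q(q - 3)(q + 1) = 0 at q ∈ {-1, 0, 3}.
The Hessian is diagonal: diag(h_pp, h_qq). Second derivatives: h_pp(-3)=-56, h_pp(-1)=40, h_pp(4)=-140; h_qq(-1)=-96, h_qq(0)=72, h_qq(3)=-288.
Local minima occur where both diagonal entries positive: (-1, 0). Count: 1.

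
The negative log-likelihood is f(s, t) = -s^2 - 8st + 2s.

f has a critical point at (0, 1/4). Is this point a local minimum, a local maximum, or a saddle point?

The Hessian of f is constant: H = [[-2, -8], [-8, 0]].
det(H) = (-2)·0 − (-8)² = -64.
Since det(H) < 0, H is indefinite and the critical point is a saddle point.

saddle point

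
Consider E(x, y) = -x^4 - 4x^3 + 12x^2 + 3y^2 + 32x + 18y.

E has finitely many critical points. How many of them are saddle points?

E separates as a function of x plus a function of y, so ∇E=0 decouples.
∂E/∂x = -4(x - 2)(x + 1)(x + 4) = 0 at x ∈ {-4, -1, 2}; ∂E/∂y = 6(y + 3) = 0 at y ∈ {-3}.
The Hessian is diagonal: diag(E_xx, E_yy). Second derivatives: E_xx(-4)=-72, E_xx(-1)=36, E_xx(2)=-72; E_yy(-3)=6.
Saddle points occur where the two diagonal entries have opposite signs: (-4, -3), (2, -3). Count: 2.

2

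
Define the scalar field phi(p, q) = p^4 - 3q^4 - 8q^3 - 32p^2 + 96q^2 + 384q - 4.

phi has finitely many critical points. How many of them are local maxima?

2

phi separates as a function of p plus a function of q, so ∇phi=0 decouples.
∂phi/∂p = 4p(p - 4)(p + 4) = 0 at p ∈ {-4, 0, 4}; ∂phi/∂q = -12(q - 4)(q + 2)(q + 4) = 0 at q ∈ {-4, -2, 4}.
The Hessian is diagonal: diag(phi_pp, phi_qq). Second derivatives: phi_pp(-4)=128, phi_pp(0)=-64, phi_pp(4)=128; phi_qq(-4)=-192, phi_qq(-2)=144, phi_qq(4)=-576.
Local maxima occur where both diagonal entries negative: (0, -4), (0, 4). Count: 2.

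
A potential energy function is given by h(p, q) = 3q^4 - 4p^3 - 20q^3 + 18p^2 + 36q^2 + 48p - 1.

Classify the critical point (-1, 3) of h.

The mixed partial ∂²h/∂p∂q is 0, so the Hessian at any point is diag(h_pp, h_qq) = diag(12(-2p + 3), 12(3q^2 - 10q + 6)).
At (-1, 3): H = diag(60, 36).
Both eigenvalues are positive, so H is positive definite: a local minimum.

local minimum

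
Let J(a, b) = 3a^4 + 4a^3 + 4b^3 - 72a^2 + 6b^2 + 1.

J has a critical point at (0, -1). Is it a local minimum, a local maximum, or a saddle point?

The mixed partial ∂²J/∂a∂b is 0, so the Hessian at any point is diag(J_aa, J_bb) = diag(12(3a^2 + 2a - 12), 12(2b + 1)).
At (0, -1): H = diag(-144, -12).
Both eigenvalues are negative, so H is negative definite: a local maximum.

local maximum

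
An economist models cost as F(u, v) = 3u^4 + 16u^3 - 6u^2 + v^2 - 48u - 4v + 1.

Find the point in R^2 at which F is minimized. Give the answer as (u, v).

(-4, 2)

F(u,v) separates as P(u) + Q(v) + 1, so its minimum is min P + min Q + 1.
P'(u) = 12(u - 1)(u + 1)(u + 4) vanishes at u ∈ {-4, -1, 1}; Q'(v) = 2v - 4 vanishes at v ∈ {2}.
Local minima of P (where P''>0): P(-4)=-160, P(1)=-35. Local minima of Q: Q(2)=-4.
So the global minimum of F is P(-4) + Q(2) + 1 = -160 − 4 + 1 = -163, attained at (-4, 2).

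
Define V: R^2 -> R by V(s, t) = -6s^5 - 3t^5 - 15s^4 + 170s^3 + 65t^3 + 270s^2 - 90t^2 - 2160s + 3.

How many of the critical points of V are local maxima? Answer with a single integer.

V separates as a function of s plus a function of t, so ∇V=0 decouples.
∂V/∂s = -30(s - 3)(s - 2)(s + 3)(s + 4) = 0 at s ∈ {-4, -3, 2, 3}; ∂V/∂t = -15t(t - 3)(t - 1)(t + 4) = 0 at t ∈ {-4, 0, 1, 3}.
The Hessian is diagonal: diag(V_ss, V_tt). Second derivatives: V_ss(-4)=1260, V_ss(-3)=-900, V_ss(2)=900, V_ss(3)=-1260; V_tt(-4)=2100, V_tt(0)=-180, V_tt(1)=150, V_tt(3)=-630.
Local maxima occur where both diagonal entries negative: (-3, 0), (-3, 3), (3, 0), (3, 3). Count: 4.

4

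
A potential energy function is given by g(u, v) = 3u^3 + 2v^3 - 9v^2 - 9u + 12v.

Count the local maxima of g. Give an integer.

1

g separates as a function of u plus a function of v, so ∇g=0 decouples.
∂g/∂u = 9(u - 1)(u + 1) = 0 at u ∈ {-1, 1}; ∂g/∂v = 6(v - 2)(v - 1) = 0 at v ∈ {1, 2}.
The Hessian is diagonal: diag(g_uu, g_vv). Second derivatives: g_uu(-1)=-18, g_uu(1)=18; g_vv(1)=-6, g_vv(2)=6.
Local maxima occur where both diagonal entries negative: (-1, 1). Count: 1.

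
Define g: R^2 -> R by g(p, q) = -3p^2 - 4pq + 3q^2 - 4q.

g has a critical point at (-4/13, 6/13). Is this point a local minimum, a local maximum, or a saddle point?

saddle point

The Hessian of g is constant: H = [[-6, -4], [-4, 6]].
det(H) = (-6)·6 − (-4)² = -52.
Since det(H) < 0, H is indefinite and the critical point is a saddle point.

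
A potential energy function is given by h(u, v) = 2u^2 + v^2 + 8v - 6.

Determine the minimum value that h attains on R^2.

-22

h(u,v) separates as P(u) + Q(v) − 6, so its minimum is min P + min Q − 6.
P'(u) = 4u vanishes at u ∈ {0}; Q'(v) = 2v + 8 vanishes at v ∈ {-4}.
Local minima of P (where P''>0): P(0)=0. Local minima of Q: Q(-4)=-16.
So the global minimum of h is P(0) + Q(-4) − 6 = 0 − 16 − 6 = -22, attained at (0, -4).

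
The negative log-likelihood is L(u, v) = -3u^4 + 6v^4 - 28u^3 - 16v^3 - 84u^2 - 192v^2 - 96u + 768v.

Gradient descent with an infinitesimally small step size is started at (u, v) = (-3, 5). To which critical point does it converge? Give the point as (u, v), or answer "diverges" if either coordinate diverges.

(-2, 4)

L is separable, so gradient descent decouples: u follows -∂L/∂u, v follows -∂L/∂v.
∂L/∂u = -12(u + 1)(u + 2)(u + 4); at u=-3 this is -24, so u increases.
∂L/∂v = 24(v - 4)(v - 2)(v + 4); at v=5 this is 648, so v decreases.
u converges to its nearest critical value -2 (a local min of the u-part); v converges to 4. The iterate converges to (-2, 4).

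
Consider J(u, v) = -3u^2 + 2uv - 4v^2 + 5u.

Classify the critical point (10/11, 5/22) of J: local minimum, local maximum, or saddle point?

local maximum

The Hessian of J is constant: H = [[-6, 2], [2, -8]].
det(H) = (-6)·(-8) − 2² = 44.
det(H) > 0 and tr(H) = -14 < 0, so H is negative definite and the point is a local maximum.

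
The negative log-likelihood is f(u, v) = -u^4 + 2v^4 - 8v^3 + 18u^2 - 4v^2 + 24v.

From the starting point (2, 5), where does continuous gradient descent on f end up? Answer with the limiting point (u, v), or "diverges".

f is separable, so gradient descent decouples: u follows -∂f/∂u, v follows -∂f/∂v.
∂f/∂u = -4u(u - 3)(u + 3); at u=2 this is 40, so u decreases.
∂f/∂v = 8(v - 3)(v - 1)(v + 1); at v=5 this is 384, so v decreases.
u converges to its nearest critical value 0 (a local min of the u-part); v converges to 3. The iterate converges to (0, 3).

(0, 3)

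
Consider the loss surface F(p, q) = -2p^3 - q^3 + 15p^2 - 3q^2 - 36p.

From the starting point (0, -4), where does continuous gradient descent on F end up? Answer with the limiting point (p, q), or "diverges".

F is separable, so gradient descent decouples: p follows -∂F/∂p, q follows -∂F/∂q.
∂F/∂p = -6(p - 3)(p - 2); at p=0 this is -36, so p increases.
∂F/∂q = -3q(q + 2); at q=-4 this is -24, so q increases.
p converges to its nearest critical value 2 (a local min of the p-part); q converges to -2. The iterate converges to (2, -2).

(2, -2)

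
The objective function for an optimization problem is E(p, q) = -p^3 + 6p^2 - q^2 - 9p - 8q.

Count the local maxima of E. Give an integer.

E separates as a function of p plus a function of q, so ∇E=0 decouples.
∂E/∂p = -3(p - 3)(p - 1) = 0 at p ∈ {1, 3}; ∂E/∂q = -2(q + 4) = 0 at q ∈ {-4}.
The Hessian is diagonal: diag(E_pp, E_qq). Second derivatives: E_pp(1)=6, E_pp(3)=-6; E_qq(-4)=-2.
Local maxima occur where both diagonal entries negative: (3, -4). Count: 1.

1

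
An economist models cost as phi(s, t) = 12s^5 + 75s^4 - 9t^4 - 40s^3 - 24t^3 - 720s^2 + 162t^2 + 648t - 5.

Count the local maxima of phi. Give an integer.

phi separates as a function of s plus a function of t, so ∇phi=0 decouples.
∂phi/∂s = 60s(s - 2)(s + 3)(s + 4) = 0 at s ∈ {-4, -3, 0, 2}; ∂phi/∂t = -36(t - 3)(t + 2)(t + 3) = 0 at t ∈ {-3, -2, 3}.
The Hessian is diagonal: diag(phi_ss, phi_tt). Second derivatives: phi_ss(-4)=-1440, phi_ss(-3)=900, phi_ss(0)=-1440, phi_ss(2)=3600; phi_tt(-3)=-216, phi_tt(-2)=180, phi_tt(3)=-1080.
Local maxima occur where both diagonal entries negative: (-4, -3), (-4, 3), (0, -3), (0, 3). Count: 4.

4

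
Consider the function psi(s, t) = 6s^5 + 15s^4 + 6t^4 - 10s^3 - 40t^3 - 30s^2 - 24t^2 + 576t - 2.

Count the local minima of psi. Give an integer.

4

psi separates as a function of s plus a function of t, so ∇psi=0 decouples.
∂psi/∂s = 30s(s - 1)(s + 1)(s + 2) = 0 at s ∈ {-2, -1, 0, 1}; ∂psi/∂t = 24(t - 4)(t - 3)(t + 2) = 0 at t ∈ {-2, 3, 4}.
The Hessian is diagonal: diag(psi_ss, psi_tt). Second derivatives: psi_ss(-2)=-180, psi_ss(-1)=60, psi_ss(0)=-60, psi_ss(1)=180; psi_tt(-2)=720, psi_tt(3)=-120, psi_tt(4)=144.
Local minima occur where both diagonal entries positive: (-1, -2), (-1, 4), (1, -2), (1, 4). Count: 4.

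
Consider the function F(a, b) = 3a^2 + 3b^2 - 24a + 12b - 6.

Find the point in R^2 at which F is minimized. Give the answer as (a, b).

(4, -2)

F(a,b) separates as P(a) + Q(b) − 6, so its minimum is min P + min Q − 6.
P'(a) = 6a - 24 vanishes at a ∈ {4}; Q'(b) = 6b + 12 vanishes at b ∈ {-2}.
Local minima of P (where P''>0): P(4)=-48. Local minima of Q: Q(-2)=-12.
So the global minimum of F is P(4) + Q(-2) − 6 = -48 − 12 − 6 = -66, attained at (4, -2).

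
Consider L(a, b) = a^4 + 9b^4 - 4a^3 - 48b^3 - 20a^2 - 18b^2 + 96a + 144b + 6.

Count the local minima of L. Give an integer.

4

L separates as a function of a plus a function of b, so ∇L=0 decouples.
∂L/∂a = 4(a - 4)(a - 2)(a + 3) = 0 at a ∈ {-3, 2, 4}; ∂L/∂b = 36(b - 4)(b - 1)(b + 1) = 0 at b ∈ {-1, 1, 4}.
The Hessian is diagonal: diag(L_aa, L_bb). Second derivatives: L_aa(-3)=140, L_aa(2)=-40, L_aa(4)=56; L_bb(-1)=360, L_bb(1)=-216, L_bb(4)=540.
Local minima occur where both diagonal entries positive: (-3, -1), (-3, 4), (4, -1), (4, 4). Count: 4.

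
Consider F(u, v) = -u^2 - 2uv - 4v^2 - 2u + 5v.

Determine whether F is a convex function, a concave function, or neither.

F is quadratic, so its Hessian is the constant matrix H = [[-2, -2], [-2, -8]].
det(H) = 12, tr(H) = -10.
det(H) > 0 and tr(H) < 0, so H is negative definite everywhere: concave.

concave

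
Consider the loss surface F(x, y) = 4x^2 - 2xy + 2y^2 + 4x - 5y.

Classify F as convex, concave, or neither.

convex

F is quadratic, so its Hessian is the constant matrix H = [[8, -2], [-2, 4]].
det(H) = 28, tr(H) = 12.
det(H) > 0 and tr(H) > 0, so H is positive definite everywhere: convex.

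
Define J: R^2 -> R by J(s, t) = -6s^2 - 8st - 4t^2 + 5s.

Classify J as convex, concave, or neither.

concave

J is quadratic, so its Hessian is the constant matrix H = [[-12, -8], [-8, -8]].
det(H) = 32, tr(H) = -20.
det(H) > 0 and tr(H) < 0, so H is negative definite everywhere: concave.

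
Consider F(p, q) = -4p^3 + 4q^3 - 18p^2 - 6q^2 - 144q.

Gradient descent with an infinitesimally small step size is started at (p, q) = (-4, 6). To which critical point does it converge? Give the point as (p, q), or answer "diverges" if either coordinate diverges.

(-3, 4)

F is separable, so gradient descent decouples: p follows -∂F/∂p, q follows -∂F/∂q.
∂F/∂p = -12p(p + 3); at p=-4 this is -48, so p increases.
∂F/∂q = 12(q - 4)(q + 3); at q=6 this is 216, so q decreases.
p converges to its nearest critical value -3 (a local min of the p-part); q converges to 4. The iterate converges to (-3, 4).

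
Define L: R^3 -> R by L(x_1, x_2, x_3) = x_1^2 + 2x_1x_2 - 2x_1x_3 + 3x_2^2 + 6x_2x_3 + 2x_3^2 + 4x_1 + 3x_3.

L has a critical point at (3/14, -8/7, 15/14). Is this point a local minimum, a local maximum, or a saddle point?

The Hessian is constant: H = [[2, 2, -2], [2, 6, 6], [-2, 6, 4]].
Leading principal minors: Δ₁ = 2, Δ₂ = 8, Δ₃ = -112.
The minors fit neither the all-positive nor the alternating-sign pattern, so H is indefinite: a saddle point.

saddle point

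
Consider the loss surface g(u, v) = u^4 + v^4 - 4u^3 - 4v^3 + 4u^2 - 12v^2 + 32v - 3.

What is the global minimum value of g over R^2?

g(u,v) separates as P(u) + Q(v) − 3, so its minimum is min P + min Q − 3.
P'(u) = 4u(u - 2)(u - 1) vanishes at u ∈ {0, 1, 2}; Q'(v) = 4(v - 4)(v - 1)(v + 2) vanishes at v ∈ {-2, 1, 4}.
Local minima of P (where P''>0): P(0)=0, P(2)=0. Local minima of Q: Q(-2)=-64, Q(4)=-64.
So the global minimum of g is P(0) + Q(-2) − 3 = 0 − 64 − 3 = -67, attained at (0, -2).

-67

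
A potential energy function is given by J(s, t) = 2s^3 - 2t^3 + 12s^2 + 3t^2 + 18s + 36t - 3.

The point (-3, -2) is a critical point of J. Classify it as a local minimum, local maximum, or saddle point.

saddle point

The mixed partial ∂²J/∂s∂t is 0, so the Hessian at any point is diag(J_ss, J_tt) = diag(12(s + 2), 6(-2t + 1)).
At (-3, -2): H = diag(-12, 30).
The eigenvalues have opposite signs, so H is indefinite: a saddle point.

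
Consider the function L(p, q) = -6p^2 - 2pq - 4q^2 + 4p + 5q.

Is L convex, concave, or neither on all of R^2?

L is quadratic, so its Hessian is the constant matrix H = [[-12, -2], [-2, -8]].
det(H) = 92, tr(H) = -20.
det(H) > 0 and tr(H) < 0, so H is negative definite everywhere: concave.

concave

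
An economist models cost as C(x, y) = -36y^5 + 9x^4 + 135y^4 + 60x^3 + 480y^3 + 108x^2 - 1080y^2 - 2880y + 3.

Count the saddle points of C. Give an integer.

6

C separates as a function of x plus a function of y, so ∇C=0 decouples.
∂C/∂x = 36x(x + 2)(x + 3) = 0 at x ∈ {-3, -2, 0}; ∂C/∂y = -180(y - 4)(y - 2)(y + 1)(y + 2) = 0 at y ∈ {-2, -1, 2, 4}.
The Hessian is diagonal: diag(C_xx, C_yy). Second derivatives: C_xx(-3)=108, C_xx(-2)=-72, C_xx(0)=216; C_yy(-2)=4320, C_yy(-1)=-2700, C_yy(2)=4320, C_yy(4)=-10800.
Saddle points occur where the two diagonal entries have opposite signs: (-3, -1), (-3, 4), (-2, -2), (-2, 2), (0, -1), (0, 4). Count: 6.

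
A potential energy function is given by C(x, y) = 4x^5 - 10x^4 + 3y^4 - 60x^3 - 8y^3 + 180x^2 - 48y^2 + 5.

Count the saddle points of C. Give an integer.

6

C separates as a function of x plus a function of y, so ∇C=0 decouples.
∂C/∂x = 20x(x - 3)(x - 2)(x + 3) = 0 at x ∈ {-3, 0, 2, 3}; ∂C/∂y = 12y(y - 4)(y + 2) = 0 at y ∈ {-2, 0, 4}.
The Hessian is diagonal: diag(C_xx, C_yy). Second derivatives: C_xx(-3)=-1800, C_xx(0)=360, C_xx(2)=-200, C_xx(3)=360; C_yy(-2)=144, C_yy(0)=-96, C_yy(4)=288.
Saddle points occur where the two diagonal entries have opposite signs: (-3, -2), (-3, 4), (0, 0), (2, -2), (2, 4), (3, 0). Count: 6.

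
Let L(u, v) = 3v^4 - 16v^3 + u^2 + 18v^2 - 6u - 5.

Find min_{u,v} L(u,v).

L(u,v) separates as P(u) + Q(v) − 5, so its minimum is min P + min Q − 5.
P'(u) = 2u - 6 vanishes at u ∈ {3}; Q'(v) = 12v(v - 3)(v - 1) vanishes at v ∈ {0, 1, 3}.
Local minima of P (where P''>0): P(3)=-9. Local minima of Q: Q(0)=0, Q(3)=-27.
So the global minimum of L is P(3) + Q(3) − 5 = -9 − 27 − 5 = -41, attained at (3, 3).

-41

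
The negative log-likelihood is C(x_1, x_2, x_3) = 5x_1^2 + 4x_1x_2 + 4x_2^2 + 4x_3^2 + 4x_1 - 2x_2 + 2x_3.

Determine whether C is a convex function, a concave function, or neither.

convex

C is quadratic, so its Hessian is the constant matrix H = [[10, 4, 0], [4, 8, 0], [0, 0, 8]].
Leading principal minors: 10, 64, 512.
All positive ⇒ H ≻ 0 ⇒ convex.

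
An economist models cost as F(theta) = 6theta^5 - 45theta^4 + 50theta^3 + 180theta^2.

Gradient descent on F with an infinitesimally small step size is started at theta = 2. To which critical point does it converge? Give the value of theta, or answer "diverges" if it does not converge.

0

F'(theta) = 30theta(theta - 4)(theta - 3)(theta + 1), so F'(2) = 360.
Gradient descent moves in the -F' direction, i.e. theta is decreasing.
The nearest critical point in that direction is theta = 0, where F'' = 360 > 0 (a local minimum). The iterate converges there.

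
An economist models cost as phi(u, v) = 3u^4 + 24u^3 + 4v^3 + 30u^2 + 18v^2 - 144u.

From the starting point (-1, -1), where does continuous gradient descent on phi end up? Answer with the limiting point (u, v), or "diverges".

(1, 0)

phi is separable, so gradient descent decouples: u follows -∂phi/∂u, v follows -∂phi/∂v.
∂phi/∂u = 12(u - 1)(u + 3)(u + 4); at u=-1 this is -144, so u increases.
∂phi/∂v = 12v(v + 3); at v=-1 this is -24, so v increases.
u converges to its nearest critical value 1 (a local min of the u-part); v converges to 0. The iterate converges to (1, 0).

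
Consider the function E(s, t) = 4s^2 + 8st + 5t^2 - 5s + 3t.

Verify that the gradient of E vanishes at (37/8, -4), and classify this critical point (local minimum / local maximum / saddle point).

∇E = (8s + 8t - 5, 8s + 10t + 3); substituting (37/8, -4) gives ∇E = (0, 0), so (37/8, -4) is indeed a critical point.
The Hessian of E is constant: H = [[8, 8], [8, 10]].
det(H) = 8·10 − 8² = 16.
det(H) > 0 and tr(H) = 18 > 0, so H is positive definite and the point is a local minimum.

local minimum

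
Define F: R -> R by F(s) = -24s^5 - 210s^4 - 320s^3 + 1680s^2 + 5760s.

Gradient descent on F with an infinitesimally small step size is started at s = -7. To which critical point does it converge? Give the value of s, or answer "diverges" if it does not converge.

F'(s) = -120(s - 2)(s + 2)(s + 3)(s + 4), so F'(-7) = -64800.
Gradient descent moves in the -F' direction, i.e. s is increasing.
The nearest critical point in that direction is s = -4, where F'' = 1440 > 0 (a local minimum). The iterate converges there.

-4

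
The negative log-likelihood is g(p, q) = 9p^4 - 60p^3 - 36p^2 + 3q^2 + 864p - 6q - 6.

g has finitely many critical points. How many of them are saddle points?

g separates as a function of p plus a function of q, so ∇g=0 decouples.
∂g/∂p = 36(p - 4)(p - 3)(p + 2) = 0 at p ∈ {-2, 3, 4}; ∂g/∂q = 6(q - 1) = 0 at q ∈ {1}.
The Hessian is diagonal: diag(g_pp, g_qq). Second derivatives: g_pp(-2)=1080, g_pp(3)=-180, g_pp(4)=216; g_qq(1)=6.
Saddle points occur where the two diagonal entries have opposite signs: (3, 1). Count: 1.

1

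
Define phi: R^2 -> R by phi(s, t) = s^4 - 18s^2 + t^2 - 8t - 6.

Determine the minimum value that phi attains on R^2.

phi(s,t) separates as P(s) + Q(t) − 6, so its minimum is min P + min Q − 6.
P'(s) = 4s(s - 3)(s + 3) vanishes at s ∈ {-3, 0, 3}; Q'(t) = 2(t - 4) vanishes at t ∈ {4}.
Local minima of P (where P''>0): P(-3)=-81, P(3)=-81. Local minima of Q: Q(4)=-16.
So the global minimum of phi is P(-3) + Q(4) − 6 = -81 − 16 − 6 = -103, attained at (-3, 4).

-103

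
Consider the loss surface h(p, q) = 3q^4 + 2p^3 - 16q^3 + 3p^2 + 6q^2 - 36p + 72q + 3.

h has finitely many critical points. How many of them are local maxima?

h separates as a function of p plus a function of q, so ∇h=0 decouples.
∂h/∂p = 6(p - 2)(p + 3) = 0 at p ∈ {-3, 2}; ∂h/∂q = 12(q - 3)(q - 2)(q + 1) = 0 at q ∈ {-1, 2, 3}.
The Hessian is diagonal: diag(h_pp, h_qq). Second derivatives: h_pp(-3)=-30, h_pp(2)=30; h_qq(-1)=144, h_qq(2)=-36, h_qq(3)=48.
Local maxima occur where both diagonal entries negative: (-3, 2). Count: 1.

1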